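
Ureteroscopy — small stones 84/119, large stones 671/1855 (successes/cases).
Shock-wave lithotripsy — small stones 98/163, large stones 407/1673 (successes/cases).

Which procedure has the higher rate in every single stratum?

ureteroscopy

Small stones: ureteroscopy 84/119 = 70.6%, shock-wave lithotripsy 98/163 = 60.1% → ureteroscopy
Large stones: ureteroscopy 671/1855 = 36.2%, shock-wave lithotripsy 407/1673 = 24.3% → ureteroscopy
Ureteroscopy has the higher rate in both groups.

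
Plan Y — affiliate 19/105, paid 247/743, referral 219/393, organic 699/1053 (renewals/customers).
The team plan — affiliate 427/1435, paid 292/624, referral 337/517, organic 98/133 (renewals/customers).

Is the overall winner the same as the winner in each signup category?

Affiliate: Plan Y 19/105 = 18.1%, the team plan 427/1435 = 29.8% → the team plan
Paid: Plan Y 247/743 = 33.2%, the team plan 292/624 = 46.8% → the team plan
Referral: Plan Y 219/393 = 55.7%, the team plan 337/517 = 65.2% → the team plan
Organic: Plan Y 699/1053 = 66.4%, the team plan 98/133 = 73.7% → the team plan
Overall: Plan Y 1184/2294 = 51.6%, the team plan 1154/2709 = 42.6% → Plan Y
The team plan wins each signup group but Plan Y wins overall — the comparison reverses. The team plan's customers skew toward affiliate, which has a lower base rate.

No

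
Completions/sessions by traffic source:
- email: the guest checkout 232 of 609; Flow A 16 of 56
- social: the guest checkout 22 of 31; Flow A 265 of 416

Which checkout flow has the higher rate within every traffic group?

the guest checkout

Email: the guest checkout 232/609 = 38.1%, Flow A 16/56 = 28.6% → the guest checkout
Social: the guest checkout 22/31 = 71.0%, Flow A 265/416 = 63.7% → the guest checkout
The guest checkout has the higher rate in both groups.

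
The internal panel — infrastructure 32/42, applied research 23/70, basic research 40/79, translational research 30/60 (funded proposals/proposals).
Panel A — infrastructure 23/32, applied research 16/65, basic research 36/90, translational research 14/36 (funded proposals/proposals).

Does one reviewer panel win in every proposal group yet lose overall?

No

Infrastructure: the internal panel 32/42 = 76.2%, Panel A 23/32 = 71.9% → the internal panel
Applied research: the internal panel 23/70 = 32.9%, Panel A 16/65 = 24.6% → the internal panel
Basic research: the internal panel 40/79 = 50.6%, Panel A 36/90 = 40.0% → the internal panel
Translational research: the internal panel 30/60 = 50.0%, Panel A 14/36 = 38.9% → the internal panel
Overall: the internal panel 125/251 = 49.8%, Panel A 89/223 = 39.9% → the internal panel
The internal panel wins overall and in every proposal group — no reversal.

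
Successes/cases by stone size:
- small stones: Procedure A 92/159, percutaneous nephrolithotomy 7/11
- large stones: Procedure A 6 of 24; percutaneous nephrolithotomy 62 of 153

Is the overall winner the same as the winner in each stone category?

Small stones: Procedure A 92/159 = 57.9%, percutaneous nephrolithotomy 7/11 = 63.6% → percutaneous nephrolithotomy
Large stones: Procedure A 6/24 = 25.0%, percutaneous nephrolithotomy 62/153 = 40.5% → percutaneous nephrolithotomy
Overall: Procedure A 98/183 = 53.6%, percutaneous nephrolithotomy 69/164 = 42.1% → Procedure A
Percutaneous nephrolithotomy wins each stone group but Procedure A wins overall — the comparison reverses. Percutaneous nephrolithotomy's cases skew toward large stones, which has a lower base rate.

No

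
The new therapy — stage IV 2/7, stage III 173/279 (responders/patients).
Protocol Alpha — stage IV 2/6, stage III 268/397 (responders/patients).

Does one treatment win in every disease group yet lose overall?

Stage IV: the new therapy 2/7 = 28.6%, Protocol Alpha 2/6 = 33.3% → Protocol Alpha
Stage III: the new therapy 173/279 = 62.0%, Protocol Alpha 268/397 = 67.5% → Protocol Alpha
Overall: the new therapy 175/286 = 61.2%, Protocol Alpha 270/403 = 67.0% → Protocol Alpha
Protocol Alpha wins overall and in every disease group — no reversal.

No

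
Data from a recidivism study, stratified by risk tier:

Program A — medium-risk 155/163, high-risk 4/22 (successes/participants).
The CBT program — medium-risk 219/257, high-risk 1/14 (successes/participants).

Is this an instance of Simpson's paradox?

Medium-risk: Program A 155/163 = 95.1%, the CBT program 219/257 = 85.2% → Program A
High-risk: Program A 4/22 = 18.2%, the CBT program 1/14 = 7.1% → Program A
Overall: Program A 159/185 = 85.9%, the CBT program 220/271 = 81.2% → Program A
Program A wins overall and in every risk group — no reversal.

No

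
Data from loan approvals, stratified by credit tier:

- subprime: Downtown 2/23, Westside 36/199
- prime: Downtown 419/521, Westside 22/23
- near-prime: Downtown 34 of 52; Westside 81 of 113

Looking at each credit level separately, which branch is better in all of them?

Subprime: Downtown 2/23 = 8.7%, Westside 36/199 = 18.1% → Westside
Prime: Downtown 419/521 = 80.4%, Westside 22/23 = 95.7% → Westside
Near-prime: Downtown 34/52 = 65.4%, Westside 81/113 = 71.7% → Westside
Westside has the higher rate in all 3 groups.

Westside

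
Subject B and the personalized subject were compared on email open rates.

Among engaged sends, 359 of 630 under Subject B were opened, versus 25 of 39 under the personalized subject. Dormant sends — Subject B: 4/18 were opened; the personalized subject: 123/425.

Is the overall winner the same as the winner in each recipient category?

Engaged: Subject B 359/630 = 57.0%, the personalized subject 25/39 = 64.1% → the personalized subject
Dormant: Subject B 4/18 = 22.2%, the personalized subject 123/425 = 28.9% → the personalized subject
Overall: Subject B 363/648 = 56.0%, the personalized subject 148/464 = 31.9% → Subject B
The personalized subject wins each recipient group but Subject B wins overall — the comparison reverses. The personalized subject's sends skew toward dormant, which has a lower base rate.

No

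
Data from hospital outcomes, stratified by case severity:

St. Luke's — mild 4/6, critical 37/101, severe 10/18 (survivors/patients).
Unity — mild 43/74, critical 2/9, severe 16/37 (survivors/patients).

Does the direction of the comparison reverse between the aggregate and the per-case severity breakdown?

Mild: St. Luke's 4/6 = 66.7%, Unity 43/74 = 58.1% → St. Luke's
Critical: St. Luke's 37/101 = 36.6%, Unity 2/9 = 22.2% → St. Luke's
Severe: St. Luke's 10/18 = 55.6%, Unity 16/37 = 43.2% → St. Luke's
Overall: St. Luke's 51/125 = 40.8%, Unity 61/120 = 50.8% → Unity
St. Luke's wins each case group but Unity wins overall — the comparison reverses. St. Luke's's patients skew toward critical, which has a lower base rate.

Yes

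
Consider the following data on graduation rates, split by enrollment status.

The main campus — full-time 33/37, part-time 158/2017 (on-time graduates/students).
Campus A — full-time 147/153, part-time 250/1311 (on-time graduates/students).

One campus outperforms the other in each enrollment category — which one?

Full-time: the main campus 33/37 = 89.2%, Campus A 147/153 = 96.1% → Campus A
Part-time: the main campus 158/2017 = 7.8%, Campus A 250/1311 = 19.1% → Campus A
Campus A has the higher rate in both groups.

Campus A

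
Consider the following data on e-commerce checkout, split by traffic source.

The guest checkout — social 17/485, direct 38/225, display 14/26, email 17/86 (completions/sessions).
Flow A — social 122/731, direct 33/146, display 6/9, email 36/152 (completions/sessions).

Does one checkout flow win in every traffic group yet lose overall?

No

Social: the guest checkout 17/485 = 3.5%, Flow A 122/731 = 16.7% → Flow A
Direct: the guest checkout 38/225 = 16.9%, Flow A 33/146 = 22.6% → Flow A
Display: the guest checkout 14/26 = 53.8%, Flow A 6/9 = 66.7% → Flow A
Email: the guest checkout 17/86 = 19.8%, Flow A 36/152 = 23.7% → Flow A
Overall: the guest checkout 86/822 = 10.5%, Flow A 197/1038 = 19.0% → Flow A
Flow A wins overall and in every traffic group — no reversal.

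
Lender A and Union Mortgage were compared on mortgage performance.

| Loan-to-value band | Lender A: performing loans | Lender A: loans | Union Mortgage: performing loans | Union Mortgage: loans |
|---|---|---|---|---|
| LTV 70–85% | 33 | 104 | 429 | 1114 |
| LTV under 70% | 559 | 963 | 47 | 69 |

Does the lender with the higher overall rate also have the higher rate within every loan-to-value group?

LTV 70–85%: Lender A 33/104 = 31.7%, Union Mortgage 429/1114 = 38.5% → Union Mortgage
LTV under 70%: Lender A 559/963 = 58.0%, Union Mortgage 47/69 = 68.1% → Union Mortgage
Overall: Lender A 592/1067 = 55.5%, Union Mortgage 476/1183 = 40.2% → Lender A
Union Mortgage wins each loan-to-value group but Lender A wins overall — the comparison reverses. Union Mortgage's loans skew toward LTV 70–85%, which has a lower base rate.

No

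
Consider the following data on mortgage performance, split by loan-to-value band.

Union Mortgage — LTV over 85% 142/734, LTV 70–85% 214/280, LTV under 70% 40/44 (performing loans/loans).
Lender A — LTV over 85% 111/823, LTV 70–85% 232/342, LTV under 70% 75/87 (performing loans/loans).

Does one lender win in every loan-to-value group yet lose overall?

No

LTV over 85%: Union Mortgage 142/734 = 19.3%, Lender A 111/823 = 13.5% → Union Mortgage
LTV 70–85%: Union Mortgage 214/280 = 76.4%, Lender A 232/342 = 67.8% → Union Mortgage
LTV under 70%: Union Mortgage 40/44 = 90.9%, Lender A 75/87 = 86.2% → Union Mortgage
Overall: Union Mortgage 396/1058 = 37.4%, Lender A 418/1252 = 33.4% → Union Mortgage
Union Mortgage wins overall and in every loan-to-value group — no reversal.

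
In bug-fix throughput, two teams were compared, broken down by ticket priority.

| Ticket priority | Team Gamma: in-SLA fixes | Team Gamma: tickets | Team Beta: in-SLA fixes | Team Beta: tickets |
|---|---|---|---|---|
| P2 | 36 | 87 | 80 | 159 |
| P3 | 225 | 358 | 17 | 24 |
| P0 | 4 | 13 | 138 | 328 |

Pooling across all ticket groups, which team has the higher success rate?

P2: Team Gamma 36/87 = 41.4%, Team Beta 80/159 = 50.3% → Team Beta
P3: Team Gamma 225/358 = 62.8%, Team Beta 17/24 = 70.8% → Team Beta
P0: Team Gamma 4/13 = 30.8%, Team Beta 138/328 = 42.1% → Team Beta
Overall: Team Gamma 265/458 = 57.9%, Team Beta 235/511 = 46.0% → Team Gamma
(Team Beta wins every ticket group but Team Gamma wins overall — Team Beta's tickets skew toward the low-rate P0 group.)

Team Gamma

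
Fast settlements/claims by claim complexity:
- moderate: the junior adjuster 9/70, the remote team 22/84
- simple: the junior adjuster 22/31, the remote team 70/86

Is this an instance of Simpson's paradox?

No

Moderate: the junior adjuster 9/70 = 12.9%, the remote team 22/84 = 26.2% → the remote team
Simple: the junior adjuster 22/31 = 71.0%, the remote team 70/86 = 81.4% → the remote team
Overall: the junior adjuster 31/101 = 30.7%, the remote team 92/170 = 54.1% → the remote team
The remote team wins overall and in every claim group — no reversal.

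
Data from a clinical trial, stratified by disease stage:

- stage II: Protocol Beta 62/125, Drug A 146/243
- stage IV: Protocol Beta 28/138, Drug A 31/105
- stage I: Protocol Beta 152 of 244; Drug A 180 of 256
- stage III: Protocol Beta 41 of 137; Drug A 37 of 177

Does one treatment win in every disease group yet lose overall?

No

Stage II: Protocol Beta 62/125 = 49.6%, Drug A 146/243 = 60.1% → Drug A
Stage IV: Protocol Beta 28/138 = 20.3%, Drug A 31/105 = 29.5% → Drug A
Stage I: Protocol Beta 152/244 = 62.3%, Drug A 180/256 = 70.3% → Drug A
Stage III: Protocol Beta 41/137 = 29.9%, Drug A 37/177 = 20.9% → Protocol Beta
Overall: Protocol Beta 283/644 = 43.9%, Drug A 394/781 = 50.4% → Drug A
Neither sweeps: Protocol Beta wins 1 of 4 groups, Drug A wins 3. Drug A wins overall but not every group — no Simpson reversal.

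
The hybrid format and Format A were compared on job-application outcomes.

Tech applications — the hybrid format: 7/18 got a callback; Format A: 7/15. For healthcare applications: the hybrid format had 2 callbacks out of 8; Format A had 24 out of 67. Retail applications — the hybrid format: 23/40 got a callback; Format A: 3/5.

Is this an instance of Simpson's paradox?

Tech: the hybrid format 7/18 = 38.9%, Format A 7/15 = 46.7% → Format A
Healthcare: the hybrid format 2/8 = 25.0%, Format A 24/67 = 35.8% → Format A
Retail: the hybrid format 23/40 = 57.5%, Format A 3/5 = 60.0% → Format A
Overall: the hybrid format 32/66 = 48.5%, Format A 34/87 = 39.1% → the hybrid format
Format A wins each industry group but the hybrid format wins overall — the comparison reverses. Format A's applications skew toward healthcare, which has a lower base rate.

Yes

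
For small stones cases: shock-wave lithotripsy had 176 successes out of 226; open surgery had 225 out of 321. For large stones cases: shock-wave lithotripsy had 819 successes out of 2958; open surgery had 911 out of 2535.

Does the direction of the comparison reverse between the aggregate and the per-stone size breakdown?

No

Small stones: shock-wave lithotripsy 176/226 = 77.9%, open surgery 225/321 = 70.1% → shock-wave lithotripsy
Large stones: shock-wave lithotripsy 819/2958 = 27.7%, open surgery 911/2535 = 35.9% → open surgery
Overall: shock-wave lithotripsy 995/3184 = 31.2%, open surgery 1136/2856 = 39.8% → open surgery
Neither sweeps: shock-wave lithotripsy wins 1 of 2 groups, open surgery wins 1. Open surgery wins overall but not every group — no Simpson reversal.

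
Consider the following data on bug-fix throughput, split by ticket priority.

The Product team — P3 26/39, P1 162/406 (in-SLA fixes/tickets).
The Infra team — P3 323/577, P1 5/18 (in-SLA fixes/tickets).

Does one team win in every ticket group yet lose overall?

P3: the Product team 26/39 = 66.7%, the Infra team 323/577 = 56.0% → the Product team
P1: the Product team 162/406 = 39.9%, the Infra team 5/18 = 27.8% → the Product team
Overall: the Product team 188/445 = 42.2%, the Infra team 328/595 = 55.1% → the Infra team
The Product team wins each ticket group but the Infra team wins overall — the comparison reverses. The Product team's tickets skew toward P1, which has a lower base rate.

Yes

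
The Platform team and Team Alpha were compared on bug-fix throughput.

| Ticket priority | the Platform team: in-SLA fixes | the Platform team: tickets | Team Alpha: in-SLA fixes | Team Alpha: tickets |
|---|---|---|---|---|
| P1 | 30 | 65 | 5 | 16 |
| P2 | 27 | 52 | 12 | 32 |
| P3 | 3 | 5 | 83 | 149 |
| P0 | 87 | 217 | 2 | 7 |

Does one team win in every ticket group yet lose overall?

P1: the Platform team 30/65 = 46.2%, Team Alpha 5/16 = 31.2% → the Platform team
P2: the Platform team 27/52 = 51.9%, Team Alpha 12/32 = 37.5% → the Platform team
P3: the Platform team 3/5 = 60.0%, Team Alpha 83/149 = 55.7% → the Platform team
P0: the Platform team 87/217 = 40.1%, Team Alpha 2/7 = 28.6% → the Platform team
Overall: the Platform team 147/339 = 43.4%, Team Alpha 102/204 = 50.0% → Team Alpha
The Platform team wins each ticket group but Team Alpha wins overall — the comparison reverses. The Platform team's tickets skew toward P0, which has a lower base rate.

Yes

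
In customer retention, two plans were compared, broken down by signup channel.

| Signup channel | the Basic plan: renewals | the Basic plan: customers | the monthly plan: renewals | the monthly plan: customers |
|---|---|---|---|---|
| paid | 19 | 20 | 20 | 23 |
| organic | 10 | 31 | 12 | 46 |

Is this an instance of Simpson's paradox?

No

Paid: the Basic plan 19/20 = 95.0%, the monthly plan 20/23 = 87.0% → the Basic plan
Organic: the Basic plan 10/31 = 32.3%, the monthly plan 12/46 = 26.1% → the Basic plan
Overall: the Basic plan 29/51 = 56.9%, the monthly plan 32/69 = 46.4% → the Basic plan
The Basic plan wins overall and in every signup group — no reversal.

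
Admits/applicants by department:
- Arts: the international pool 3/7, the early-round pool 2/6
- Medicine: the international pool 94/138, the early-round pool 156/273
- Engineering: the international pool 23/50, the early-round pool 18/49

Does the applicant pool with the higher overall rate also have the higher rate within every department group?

Yes

Arts: the international pool 3/7 = 42.9%, the early-round pool 2/6 = 33.3% → the international pool
Medicine: the international pool 94/138 = 68.1%, the early-round pool 156/273 = 57.1% → the international pool
Engineering: the international pool 23/50 = 46.0%, the early-round pool 18/49 = 36.7% → the international pool
Overall: the international pool 120/195 = 61.5%, the early-round pool 176/328 = 53.7% → the international pool
The international pool wins overall and in every department group — no reversal.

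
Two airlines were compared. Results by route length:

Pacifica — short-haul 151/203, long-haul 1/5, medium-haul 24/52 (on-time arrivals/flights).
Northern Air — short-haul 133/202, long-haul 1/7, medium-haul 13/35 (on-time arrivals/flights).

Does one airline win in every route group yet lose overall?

No

Short-haul: Pacifica 151/203 = 74.4%, Northern Air 133/202 = 65.8% → Pacifica
Long-haul: Pacifica 1/5 = 20.0%, Northern Air 1/7 = 14.3% → Pacifica
Medium-haul: Pacifica 24/52 = 46.2%, Northern Air 13/35 = 37.1% → Pacifica
Overall: Pacifica 176/260 = 67.7%, Northern Air 147/244 = 60.2% → Pacifica
Pacifica wins overall and in every route group — no reversal.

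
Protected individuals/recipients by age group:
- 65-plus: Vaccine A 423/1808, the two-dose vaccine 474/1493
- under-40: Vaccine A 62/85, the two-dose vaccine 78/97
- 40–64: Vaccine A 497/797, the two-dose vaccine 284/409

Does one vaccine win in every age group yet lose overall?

65-plus: Vaccine A 423/1808 = 23.4%, the two-dose vaccine 474/1493 = 31.7% → the two-dose vaccine
Under-40: Vaccine A 62/85 = 72.9%, the two-dose vaccine 78/97 = 80.4% → the two-dose vaccine
40–64: Vaccine A 497/797 = 62.4%, the two-dose vaccine 284/409 = 69.4% → the two-dose vaccine
Overall: Vaccine A 982/2690 = 36.5%, the two-dose vaccine 836/1999 = 41.8% → the two-dose vaccine
The two-dose vaccine wins overall and in every age group — no reversal.

No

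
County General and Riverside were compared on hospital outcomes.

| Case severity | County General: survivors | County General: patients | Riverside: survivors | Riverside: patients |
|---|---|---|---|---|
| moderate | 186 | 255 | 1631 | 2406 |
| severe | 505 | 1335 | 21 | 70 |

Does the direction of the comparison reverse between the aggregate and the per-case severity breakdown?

Moderate: County General 186/255 = 72.9%, Riverside 1631/2406 = 67.8% → County General
Severe: County General 505/1335 = 37.8%, Riverside 21/70 = 30.0% → County General
Overall: County General 691/1590 = 43.5%, Riverside 1652/2476 = 66.7% → Riverside
County General wins each case group but Riverside wins overall — the comparison reverses. County General's patients skew toward severe, which has a lower base rate.

Yes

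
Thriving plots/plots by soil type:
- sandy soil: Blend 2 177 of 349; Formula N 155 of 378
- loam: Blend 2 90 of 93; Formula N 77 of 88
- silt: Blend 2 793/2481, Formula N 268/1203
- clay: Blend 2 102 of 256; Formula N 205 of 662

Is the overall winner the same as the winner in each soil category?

Sandy soil: Blend 2 177/349 = 50.7%, Formula N 155/378 = 41.0% → Blend 2
Loam: Blend 2 90/93 = 96.8%, Formula N 77/88 = 87.5% → Blend 2
Silt: Blend 2 793/2481 = 32.0%, Formula N 268/1203 = 22.3% → Blend 2
Clay: Blend 2 102/256 = 39.8%, Formula N 205/662 = 31.0% → Blend 2
Overall: Blend 2 1162/3179 = 36.6%, Formula N 705/2331 = 30.2% → Blend 2
Blend 2 wins overall and in every soil group — no reversal.

Yes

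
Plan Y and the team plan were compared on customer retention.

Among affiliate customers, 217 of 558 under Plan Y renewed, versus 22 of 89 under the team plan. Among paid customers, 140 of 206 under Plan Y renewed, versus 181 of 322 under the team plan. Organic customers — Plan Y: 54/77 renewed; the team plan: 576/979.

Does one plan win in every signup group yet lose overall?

Yes

Affiliate: Plan Y 217/558 = 38.9%, the team plan 22/89 = 24.7% → Plan Y
Paid: Plan Y 140/206 = 68.0%, the team plan 181/322 = 56.2% → Plan Y
Organic: Plan Y 54/77 = 70.1%, the team plan 576/979 = 58.8% → Plan Y
Overall: Plan Y 411/841 = 48.9%, the team plan 779/1390 = 56.0% → the team plan
Plan Y wins each signup group but the team plan wins overall — the comparison reverses. Plan Y's customers skew toward affiliate, which has a lower base rate.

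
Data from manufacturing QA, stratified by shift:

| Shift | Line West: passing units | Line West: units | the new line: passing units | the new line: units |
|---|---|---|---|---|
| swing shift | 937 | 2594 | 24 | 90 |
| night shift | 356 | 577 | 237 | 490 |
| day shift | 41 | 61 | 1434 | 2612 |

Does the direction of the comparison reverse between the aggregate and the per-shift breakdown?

Swing shift: Line West 937/2594 = 36.1%, the new line 24/90 = 26.7% → Line West
Night shift: Line West 356/577 = 61.7%, the new line 237/490 = 48.4% → Line West
Day shift: Line West 41/61 = 67.2%, the new line 1434/2612 = 54.9% → Line West
Overall: Line West 1334/3232 = 41.3%, the new line 1695/3192 = 53.1% → the new line
Line West wins each shift group but the new line wins overall — the comparison reverses. Line West's units skew toward swing shift, which has a lower base rate.

Yes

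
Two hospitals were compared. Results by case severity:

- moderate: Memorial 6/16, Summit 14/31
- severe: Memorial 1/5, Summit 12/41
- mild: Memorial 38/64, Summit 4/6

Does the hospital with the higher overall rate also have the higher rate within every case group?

Moderate: Memorial 6/16 = 37.5%, Summit 14/31 = 45.2% → Summit
Severe: Memorial 1/5 = 20.0%, Summit 12/41 = 29.3% → Summit
Mild: Memorial 38/64 = 59.4%, Summit 4/6 = 66.7% → Summit
Overall: Memorial 45/85 = 52.9%, Summit 30/78 = 38.5% → Memorial
Summit wins each case group but Memorial wins overall — the comparison reverses. Summit's patients skew toward severe, which has a lower base rate.

No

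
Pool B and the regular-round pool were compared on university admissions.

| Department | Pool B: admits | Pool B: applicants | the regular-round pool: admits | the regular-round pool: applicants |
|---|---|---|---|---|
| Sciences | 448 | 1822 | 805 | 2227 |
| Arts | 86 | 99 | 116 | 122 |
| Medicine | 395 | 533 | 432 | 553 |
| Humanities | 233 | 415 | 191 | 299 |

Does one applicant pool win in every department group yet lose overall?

No

Sciences: Pool B 448/1822 = 24.6%, the regular-round pool 805/2227 = 36.1% → the regular-round pool
Arts: Pool B 86/99 = 86.9%, the regular-round pool 116/122 = 95.1% → the regular-round pool
Medicine: Pool B 395/533 = 74.1%, the regular-round pool 432/553 = 78.1% → the regular-round pool
Humanities: Pool B 233/415 = 56.1%, the regular-round pool 191/299 = 63.9% → the regular-round pool
Overall: Pool B 1162/2869 = 40.5%, the regular-round pool 1544/3201 = 48.2% → the regular-round pool
The regular-round pool wins overall and in every department group — no reversal.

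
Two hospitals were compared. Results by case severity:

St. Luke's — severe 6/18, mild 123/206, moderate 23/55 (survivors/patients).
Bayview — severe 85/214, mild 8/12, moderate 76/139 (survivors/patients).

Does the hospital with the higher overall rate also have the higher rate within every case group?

No

Severe: St. Luke's 6/18 = 33.3%, Bayview 85/214 = 39.7% → Bayview
Mild: St. Luke's 123/206 = 59.7%, Bayview 8/12 = 66.7% → Bayview
Moderate: St. Luke's 23/55 = 41.8%, Bayview 76/139 = 54.7% → Bayview
Overall: St. Luke's 152/279 = 54.5%, Bayview 169/365 = 46.3% → St. Luke's
Bayview wins each case group but St. Luke's wins overall — the comparison reverses. Bayview's patients skew toward severe, which has a lower base rate.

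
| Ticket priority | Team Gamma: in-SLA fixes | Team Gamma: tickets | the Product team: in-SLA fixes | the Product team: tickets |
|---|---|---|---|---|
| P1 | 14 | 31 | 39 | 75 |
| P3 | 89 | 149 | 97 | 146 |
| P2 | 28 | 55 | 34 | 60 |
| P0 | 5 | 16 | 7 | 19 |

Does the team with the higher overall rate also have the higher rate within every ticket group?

Yes

P1: Team Gamma 14/31 = 45.2%, the Product team 39/75 = 52.0% → the Product team
P3: Team Gamma 89/149 = 59.7%, the Product team 97/146 = 66.4% → the Product team
P2: Team Gamma 28/55 = 50.9%, the Product team 34/60 = 56.7% → the Product team
P0: Team Gamma 5/16 = 31.2%, the Product team 7/19 = 36.8% → the Product team
Overall: Team Gamma 136/251 = 54.2%, the Product team 177/300 = 59.0% → the Product team
The Product team wins overall and in every ticket group — no reversal.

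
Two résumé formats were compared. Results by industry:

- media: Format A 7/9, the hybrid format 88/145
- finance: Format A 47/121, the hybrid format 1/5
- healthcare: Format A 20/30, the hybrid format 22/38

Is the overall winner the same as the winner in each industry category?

Media: Format A 7/9 = 77.8%, the hybrid format 88/145 = 60.7% → Format A
Finance: Format A 47/121 = 38.8%, the hybrid format 1/5 = 20.0% → Format A
Healthcare: Format A 20/30 = 66.7%, the hybrid format 22/38 = 57.9% → Format A
Overall: Format A 74/160 = 46.2%, the hybrid format 111/188 = 59.0% → the hybrid format
Format A wins each industry group but the hybrid format wins overall — the comparison reverses. Format A's applications skew toward finance, which has a lower base rate.

No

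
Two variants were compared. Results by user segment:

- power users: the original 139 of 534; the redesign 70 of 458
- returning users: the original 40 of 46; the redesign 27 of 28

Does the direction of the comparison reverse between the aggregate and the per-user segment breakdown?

No

Power users: the original 139/534 = 26.0%, the redesign 70/458 = 15.3% → the original
Returning users: the original 40/46 = 87.0%, the redesign 27/28 = 96.4% → the redesign
Overall: the original 179/580 = 30.9%, the redesign 97/486 = 20.0% → the original
Neither sweeps: the original wins 1 of 2 groups, the redesign wins 1. The original wins overall but not every group — no Simpson reversal.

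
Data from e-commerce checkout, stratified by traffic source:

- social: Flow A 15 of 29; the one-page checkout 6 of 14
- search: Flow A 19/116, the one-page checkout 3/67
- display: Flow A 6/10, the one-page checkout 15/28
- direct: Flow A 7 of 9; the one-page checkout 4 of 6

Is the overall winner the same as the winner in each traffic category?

Social: Flow A 15/29 = 51.7%, the one-page checkout 6/14 = 42.9% → Flow A
Search: Flow A 19/116 = 16.4%, the one-page checkout 3/67 = 4.5% → Flow A
Display: Flow A 6/10 = 60.0%, the one-page checkout 15/28 = 53.6% → Flow A
Direct: Flow A 7/9 = 77.8%, the one-page checkout 4/6 = 66.7% → Flow A
Overall: Flow A 47/164 = 28.7%, the one-page checkout 28/115 = 24.3% → Flow A
Flow A wins overall and in every traffic group — no reversal.

Yes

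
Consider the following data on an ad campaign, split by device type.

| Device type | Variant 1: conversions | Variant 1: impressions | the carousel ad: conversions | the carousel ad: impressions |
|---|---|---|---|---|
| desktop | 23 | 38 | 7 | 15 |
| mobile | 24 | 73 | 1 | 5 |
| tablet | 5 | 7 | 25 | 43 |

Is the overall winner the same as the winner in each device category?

Desktop: Variant 1 23/38 = 60.5%, the carousel ad 7/15 = 46.7% → Variant 1
Mobile: Variant 1 24/73 = 32.9%, the carousel ad 1/5 = 20.0% → Variant 1
Tablet: Variant 1 5/7 = 71.4%, the carousel ad 25/43 = 58.1% → Variant 1
Overall: Variant 1 52/118 = 44.1%, the carousel ad 33/63 = 52.4% → the carousel ad
Variant 1 wins each device group but the carousel ad wins overall — the comparison reverses. Variant 1's impressions skew toward mobile, which has a lower base rate.

No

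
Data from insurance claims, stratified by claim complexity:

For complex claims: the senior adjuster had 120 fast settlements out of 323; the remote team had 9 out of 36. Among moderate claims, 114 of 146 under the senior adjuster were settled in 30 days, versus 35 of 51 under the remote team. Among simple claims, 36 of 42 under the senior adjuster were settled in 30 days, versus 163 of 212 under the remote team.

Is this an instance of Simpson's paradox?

Complex: the senior adjuster 120/323 = 37.2%, the remote team 9/36 = 25.0% → the senior adjuster
Moderate: the senior adjuster 114/146 = 78.1%, the remote team 35/51 = 68.6% → the senior adjuster
Simple: the senior adjuster 36/42 = 85.7%, the remote team 163/212 = 76.9% → the senior adjuster
Overall: the senior adjuster 270/511 = 52.8%, the remote team 207/299 = 69.2% → the remote team
The senior adjuster wins each claim group but the remote team wins overall — the comparison reverses. The senior adjuster's claims skew toward complex, which has a lower base rate.

Yes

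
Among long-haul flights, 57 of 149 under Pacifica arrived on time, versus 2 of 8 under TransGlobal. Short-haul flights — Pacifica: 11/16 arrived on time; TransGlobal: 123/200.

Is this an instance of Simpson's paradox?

Long-haul: Pacifica 57/149 = 38.3%, TransGlobal 2/8 = 25.0% → Pacifica
Short-haul: Pacifica 11/16 = 68.8%, TransGlobal 123/200 = 61.5% → Pacifica
Overall: Pacifica 68/165 = 41.2%, TransGlobal 125/208 = 60.1% → TransGlobal
Pacifica wins each route group but TransGlobal wins overall — the comparison reverses. Pacifica's flights skew toward long-haul, which has a lower base rate.

Yes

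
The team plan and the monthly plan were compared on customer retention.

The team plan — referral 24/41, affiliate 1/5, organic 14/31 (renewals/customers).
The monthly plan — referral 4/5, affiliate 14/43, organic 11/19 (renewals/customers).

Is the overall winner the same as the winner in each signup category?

Referral: the team plan 24/41 = 58.5%, the monthly plan 4/5 = 80.0% → the monthly plan
Affiliate: the team plan 1/5 = 20.0%, the monthly plan 14/43 = 32.6% → the monthly plan
Organic: the team plan 14/31 = 45.2%, the monthly plan 11/19 = 57.9% → the monthly plan
Overall: the team plan 39/77 = 50.6%, the monthly plan 29/67 = 43.3% → the team plan
The monthly plan wins each signup group but the team plan wins overall — the comparison reverses. The monthly plan's customers skew toward affiliate, which has a lower base rate.

No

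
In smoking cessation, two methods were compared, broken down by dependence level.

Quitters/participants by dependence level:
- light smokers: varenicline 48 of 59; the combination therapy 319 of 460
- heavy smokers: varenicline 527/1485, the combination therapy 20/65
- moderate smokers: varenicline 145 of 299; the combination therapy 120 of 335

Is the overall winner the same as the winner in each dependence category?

No

Light smokers: varenicline 48/59 = 81.4%, the combination therapy 319/460 = 69.3% → varenicline
Heavy smokers: varenicline 527/1485 = 35.5%, the combination therapy 20/65 = 30.8% → varenicline
Moderate smokers: varenicline 145/299 = 48.5%, the combination therapy 120/335 = 35.8% → varenicline
Overall: varenicline 720/1843 = 39.1%, the combination therapy 459/860 = 53.4% → the combination therapy
Varenicline wins each dependence group but the combination therapy wins overall — the comparison reverses. Varenicline's participants skew toward heavy smokers, which has a lower base rate.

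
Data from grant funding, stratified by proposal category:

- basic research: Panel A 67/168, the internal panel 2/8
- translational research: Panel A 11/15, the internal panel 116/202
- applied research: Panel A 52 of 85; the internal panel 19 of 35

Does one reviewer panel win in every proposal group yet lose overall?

Basic research: Panel A 67/168 = 39.9%, the internal panel 2/8 = 25.0% → Panel A
Translational research: Panel A 11/15 = 73.3%, the internal panel 116/202 = 57.4% → Panel A
Applied research: Panel A 52/85 = 61.2%, the internal panel 19/35 = 54.3% → Panel A
Overall: Panel A 130/268 = 48.5%, the internal panel 137/245 = 55.9% → the internal panel
Panel A wins each proposal group but the internal panel wins overall — the comparison reverses. Panel A's proposals skew toward basic research, which has a lower base rate.

Yes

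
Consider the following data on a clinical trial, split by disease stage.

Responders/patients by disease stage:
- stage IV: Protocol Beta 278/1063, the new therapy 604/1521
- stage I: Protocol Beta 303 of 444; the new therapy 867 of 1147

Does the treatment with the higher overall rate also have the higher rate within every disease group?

Yes

Stage IV: Protocol Beta 278/1063 = 26.2%, the new therapy 604/1521 = 39.7% → the new therapy
Stage I: Protocol Beta 303/444 = 68.2%, the new therapy 867/1147 = 75.6% → the new therapy
Overall: Protocol Beta 581/1507 = 38.6%, the new therapy 1471/2668 = 55.1% → the new therapy
The new therapy wins overall and in every disease group — no reversal.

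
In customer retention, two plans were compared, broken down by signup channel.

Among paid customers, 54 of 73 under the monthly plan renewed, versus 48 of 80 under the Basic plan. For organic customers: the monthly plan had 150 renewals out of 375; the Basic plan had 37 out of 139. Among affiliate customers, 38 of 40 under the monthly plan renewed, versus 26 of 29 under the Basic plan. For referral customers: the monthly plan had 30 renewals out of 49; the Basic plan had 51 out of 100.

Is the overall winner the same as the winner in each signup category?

Paid: the monthly plan 54/73 = 74.0%, the Basic plan 48/80 = 60.0% → the monthly plan
Organic: the monthly plan 150/375 = 40.0%, the Basic plan 37/139 = 26.6% → the monthly plan
Affiliate: the monthly plan 38/40 = 95.0%, the Basic plan 26/29 = 89.7% → the monthly plan
Referral: the monthly plan 30/49 = 61.2%, the Basic plan 51/100 = 51.0% → the monthly plan
Overall: the monthly plan 272/537 = 50.7%, the Basic plan 162/348 = 46.6% → the monthly plan
The monthly plan wins overall and in every signup group — no reversal.

Yes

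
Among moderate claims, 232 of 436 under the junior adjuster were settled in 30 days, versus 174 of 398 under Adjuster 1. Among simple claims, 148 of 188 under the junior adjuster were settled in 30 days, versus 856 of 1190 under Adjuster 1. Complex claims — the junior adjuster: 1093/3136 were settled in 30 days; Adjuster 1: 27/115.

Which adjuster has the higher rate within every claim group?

Moderate: the junior adjuster 232/436 = 53.2%, Adjuster 1 174/398 = 43.7% → the junior adjuster
Simple: the junior adjuster 148/188 = 78.7%, Adjuster 1 856/1190 = 71.9% → the junior adjuster
Complex: the junior adjuster 1093/3136 = 34.9%, Adjuster 1 27/115 = 23.5% → the junior adjuster
The junior adjuster has the higher rate in all 3 groups.

the junior adjuster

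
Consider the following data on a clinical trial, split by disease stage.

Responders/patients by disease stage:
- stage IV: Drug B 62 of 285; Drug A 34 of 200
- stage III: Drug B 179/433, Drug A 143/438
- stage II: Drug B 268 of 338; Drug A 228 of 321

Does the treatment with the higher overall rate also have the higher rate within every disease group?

Yes

Stage IV: Drug B 62/285 = 21.8%, Drug A 34/200 = 17.0% → Drug B
Stage III: Drug B 179/433 = 41.3%, Drug A 143/438 = 32.6% → Drug B
Stage II: Drug B 268/338 = 79.3%, Drug A 228/321 = 71.0% → Drug B
Overall: Drug B 509/1056 = 48.2%, Drug A 405/959 = 42.2% → Drug B
Drug B wins overall and in every disease group — no reversal.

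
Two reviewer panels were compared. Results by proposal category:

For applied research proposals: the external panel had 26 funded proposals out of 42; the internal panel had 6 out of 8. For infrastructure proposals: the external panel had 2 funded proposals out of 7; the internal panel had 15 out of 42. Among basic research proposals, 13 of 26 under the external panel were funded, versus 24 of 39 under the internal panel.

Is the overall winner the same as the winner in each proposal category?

Applied research: the external panel 26/42 = 61.9%, the internal panel 6/8 = 75.0% → the internal panel
Infrastructure: the external panel 2/7 = 28.6%, the internal panel 15/42 = 35.7% → the internal panel
Basic research: the external panel 13/26 = 50.0%, the internal panel 24/39 = 61.5% → the internal panel
Overall: the external panel 41/75 = 54.7%, the internal panel 45/89 = 50.6% → the external panel
The internal panel wins each proposal group but the external panel wins overall — the comparison reverses. The internal panel's proposals skew toward infrastructure, which has a lower base rate.

No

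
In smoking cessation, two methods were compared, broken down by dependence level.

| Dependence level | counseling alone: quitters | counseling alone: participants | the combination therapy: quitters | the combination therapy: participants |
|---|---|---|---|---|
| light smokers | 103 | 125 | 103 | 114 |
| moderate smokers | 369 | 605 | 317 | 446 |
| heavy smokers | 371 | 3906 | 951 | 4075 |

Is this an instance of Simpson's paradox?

Light smokers: counseling alone 103/125 = 82.4%, the combination therapy 103/114 = 90.4% → the combination therapy
Moderate smokers: counseling alone 369/605 = 61.0%, the combination therapy 317/446 = 71.1% → the combination therapy
Heavy smokers: counseling alone 371/3906 = 9.5%, the combination therapy 951/4075 = 23.3% → the combination therapy
Overall: counseling alone 843/4636 = 18.2%, the combination therapy 1371/4635 = 29.6% → the combination therapy
The combination therapy wins overall and in every dependence group — no reversal.

No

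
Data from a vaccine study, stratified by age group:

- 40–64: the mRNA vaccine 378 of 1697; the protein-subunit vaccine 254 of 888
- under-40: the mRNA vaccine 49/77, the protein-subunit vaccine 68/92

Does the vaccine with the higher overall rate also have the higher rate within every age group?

Yes

40–64: the mRNA vaccine 378/1697 = 22.3%, the protein-subunit vaccine 254/888 = 28.6% → the protein-subunit vaccine
Under-40: the mRNA vaccine 49/77 = 63.6%, the protein-subunit vaccine 68/92 = 73.9% → the protein-subunit vaccine
Overall: the mRNA vaccine 427/1774 = 24.1%, the protein-subunit vaccine 322/980 = 32.9% → the protein-subunit vaccine
The protein-subunit vaccine wins overall and in every age group — no reversal.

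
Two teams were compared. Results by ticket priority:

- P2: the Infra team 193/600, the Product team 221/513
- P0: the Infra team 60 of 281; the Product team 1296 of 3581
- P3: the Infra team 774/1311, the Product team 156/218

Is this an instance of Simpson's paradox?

Yes

P2: the Infra team 193/600 = 32.2%, the Product team 221/513 = 43.1% → the Product team
P0: the Infra team 60/281 = 21.4%, the Product team 1296/3581 = 36.2% → the Product team
P3: the Infra team 774/1311 = 59.0%, the Product team 156/218 = 71.6% → the Product team
Overall: the Infra team 1027/2192 = 46.9%, the Product team 1673/4312 = 38.8% → the Infra team
The Product team wins each ticket group but the Infra team wins overall — the comparison reverses. The Product team's tickets skew toward P0, which has a lower base rate.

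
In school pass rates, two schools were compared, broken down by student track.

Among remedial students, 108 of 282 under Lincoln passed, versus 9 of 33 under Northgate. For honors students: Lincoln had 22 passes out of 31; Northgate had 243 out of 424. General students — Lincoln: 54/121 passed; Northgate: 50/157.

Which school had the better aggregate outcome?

Northgate

Remedial: Lincoln 108/282 = 38.3%, Northgate 9/33 = 27.3% → Lincoln
Honors: Lincoln 22/31 = 71.0%, Northgate 243/424 = 57.3% → Lincoln
General: Lincoln 54/121 = 44.6%, Northgate 50/157 = 31.8% → Lincoln
Overall: Lincoln 184/434 = 42.4%, Northgate 302/614 = 49.2% → Northgate
(Lincoln wins every student group but Northgate wins overall — Lincoln's students skew toward the low-rate remedial group.)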